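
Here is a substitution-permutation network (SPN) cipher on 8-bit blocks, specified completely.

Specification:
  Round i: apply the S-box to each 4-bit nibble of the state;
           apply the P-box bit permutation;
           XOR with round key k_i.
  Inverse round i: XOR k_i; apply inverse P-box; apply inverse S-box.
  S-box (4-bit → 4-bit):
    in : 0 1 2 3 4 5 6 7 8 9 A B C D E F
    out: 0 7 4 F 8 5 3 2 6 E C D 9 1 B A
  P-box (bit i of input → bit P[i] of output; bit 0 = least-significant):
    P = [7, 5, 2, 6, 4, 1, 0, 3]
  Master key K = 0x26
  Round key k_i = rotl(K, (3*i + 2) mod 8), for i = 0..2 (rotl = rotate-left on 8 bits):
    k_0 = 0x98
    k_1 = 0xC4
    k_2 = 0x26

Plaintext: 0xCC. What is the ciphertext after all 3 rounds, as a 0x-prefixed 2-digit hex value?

s_0 = plaintext = 0xCC
s_1 = Round(s_0, k_0) = 0x40
s_2 = Round(s_1, k_1) = 0xCC
s_3 = Round(s_2, k_2) = 0xFE

0xFE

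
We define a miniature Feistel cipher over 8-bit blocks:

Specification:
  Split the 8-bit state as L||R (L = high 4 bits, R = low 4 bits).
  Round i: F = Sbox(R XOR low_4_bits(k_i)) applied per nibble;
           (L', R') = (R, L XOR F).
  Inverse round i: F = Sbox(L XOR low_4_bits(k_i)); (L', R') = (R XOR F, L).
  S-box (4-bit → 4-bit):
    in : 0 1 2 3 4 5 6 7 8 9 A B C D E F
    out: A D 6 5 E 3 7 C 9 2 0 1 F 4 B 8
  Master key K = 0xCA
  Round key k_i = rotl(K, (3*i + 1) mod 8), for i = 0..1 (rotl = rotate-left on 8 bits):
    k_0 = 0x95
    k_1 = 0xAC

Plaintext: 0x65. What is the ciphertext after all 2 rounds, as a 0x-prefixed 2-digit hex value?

0xCF

s_0 = plaintext = 0x65
s_1 = Round(s_0, k_0) = 0x5C
s_2 = Round(s_1, k_1) = 0xCF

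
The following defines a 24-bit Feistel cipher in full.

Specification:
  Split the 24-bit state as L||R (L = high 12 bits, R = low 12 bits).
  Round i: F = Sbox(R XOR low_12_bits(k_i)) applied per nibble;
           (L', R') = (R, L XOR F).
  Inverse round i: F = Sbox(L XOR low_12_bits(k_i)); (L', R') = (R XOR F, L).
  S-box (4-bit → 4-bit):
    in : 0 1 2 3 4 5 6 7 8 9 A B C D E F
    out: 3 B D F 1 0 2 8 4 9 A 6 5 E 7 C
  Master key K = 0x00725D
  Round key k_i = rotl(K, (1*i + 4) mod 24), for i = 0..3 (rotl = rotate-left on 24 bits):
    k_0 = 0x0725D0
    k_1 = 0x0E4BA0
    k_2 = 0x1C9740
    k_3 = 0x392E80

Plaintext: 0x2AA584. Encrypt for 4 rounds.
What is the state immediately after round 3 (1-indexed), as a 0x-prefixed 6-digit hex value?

s_0 = plaintext = 0x2AA584
s_1 = Round(s_0, k_0) = 0x5841AB
s_2 = Round(s_1, k_1) = 0x1ABFB2
s_3 = Round(s_2, k_2) = 0xFB2566
s_4 = Round(s_3, k_3) = 0x5669C0

0xFB2566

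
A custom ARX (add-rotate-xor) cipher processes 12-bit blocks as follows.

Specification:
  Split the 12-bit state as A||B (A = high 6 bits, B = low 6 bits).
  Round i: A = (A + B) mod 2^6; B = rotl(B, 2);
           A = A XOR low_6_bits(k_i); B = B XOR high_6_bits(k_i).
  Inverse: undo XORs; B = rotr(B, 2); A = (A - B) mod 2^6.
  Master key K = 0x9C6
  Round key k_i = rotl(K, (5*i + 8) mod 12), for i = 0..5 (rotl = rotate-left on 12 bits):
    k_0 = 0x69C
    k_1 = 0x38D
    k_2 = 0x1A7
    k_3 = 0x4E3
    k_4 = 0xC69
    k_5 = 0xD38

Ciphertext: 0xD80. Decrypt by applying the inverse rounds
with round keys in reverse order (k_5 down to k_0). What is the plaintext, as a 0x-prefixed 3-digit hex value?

0x7DF

s_0 = ciphertext = 0xD80
s_1 = InvRound(s_0, k_5) = 0x04D
s_2 = InvRound(s_1, k_4) = 0x64F
s_3 = InvRound(s_2, k_3) = 0xCC7
s_4 = InvRound(s_3, k_2) = 0x110
s_5 = InvRound(s_4, k_1) = 0x8A7
s_6 = InvRound(s_5, k_0) = 0x7DF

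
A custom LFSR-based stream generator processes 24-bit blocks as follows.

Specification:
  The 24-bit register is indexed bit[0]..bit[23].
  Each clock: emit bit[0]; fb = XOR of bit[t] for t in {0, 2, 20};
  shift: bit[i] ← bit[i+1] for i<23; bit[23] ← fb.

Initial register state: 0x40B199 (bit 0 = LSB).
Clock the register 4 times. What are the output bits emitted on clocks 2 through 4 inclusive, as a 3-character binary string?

reg_0 = 0x40B199
clock 1: out=1, reg = 0xA058CC
clock 2: out=0, reg = 0xD02C66
clock 3: out=0, reg = 0x681633
clock 4: out=1, reg = 0xB40B19

001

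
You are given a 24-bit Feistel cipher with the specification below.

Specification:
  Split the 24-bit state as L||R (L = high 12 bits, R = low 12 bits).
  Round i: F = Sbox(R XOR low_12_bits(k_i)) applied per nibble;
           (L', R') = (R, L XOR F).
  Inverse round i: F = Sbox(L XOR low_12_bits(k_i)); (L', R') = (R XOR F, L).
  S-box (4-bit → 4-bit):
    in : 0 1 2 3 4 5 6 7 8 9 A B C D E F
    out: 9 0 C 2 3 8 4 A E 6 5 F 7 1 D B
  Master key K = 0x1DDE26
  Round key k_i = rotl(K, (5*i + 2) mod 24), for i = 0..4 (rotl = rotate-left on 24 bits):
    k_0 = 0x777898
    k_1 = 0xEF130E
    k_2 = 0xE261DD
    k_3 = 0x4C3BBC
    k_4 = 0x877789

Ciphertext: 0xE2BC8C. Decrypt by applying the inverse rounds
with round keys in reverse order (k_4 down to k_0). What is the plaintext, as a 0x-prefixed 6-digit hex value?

s_0 = ciphertext = 0xE2BC8C
s_1 = InvRound(s_0, k_4) = 0xAD0E2B
s_2 = InvRound(s_1, k_3) = 0xE6CAD0
s_3 = InvRound(s_2, k_2) = 0x120E6C
s_4 = InvRound(s_3, k_1) = 0x2A1120
s_5 = InvRound(s_4, k_0) = 0x4062A1

0x4062A1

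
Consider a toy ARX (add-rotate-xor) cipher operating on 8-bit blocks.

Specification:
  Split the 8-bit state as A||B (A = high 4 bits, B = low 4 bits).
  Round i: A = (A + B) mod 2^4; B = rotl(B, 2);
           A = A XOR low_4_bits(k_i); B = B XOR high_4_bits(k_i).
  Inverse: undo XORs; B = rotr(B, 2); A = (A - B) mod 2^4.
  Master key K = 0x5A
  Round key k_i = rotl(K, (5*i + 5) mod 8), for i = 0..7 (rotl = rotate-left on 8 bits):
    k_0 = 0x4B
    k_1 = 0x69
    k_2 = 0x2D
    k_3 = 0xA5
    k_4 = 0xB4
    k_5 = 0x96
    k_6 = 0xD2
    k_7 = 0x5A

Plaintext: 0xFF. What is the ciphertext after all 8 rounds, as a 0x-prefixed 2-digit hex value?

s_0 = plaintext = 0xFF
s_1 = Round(s_0, k_0) = 0x5B
s_2 = Round(s_1, k_1) = 0x98
s_3 = Round(s_2, k_2) = 0xC0
s_4 = Round(s_3, k_3) = 0x9A
s_5 = Round(s_4, k_4) = 0x71
s_6 = Round(s_5, k_5) = 0xED
s_7 = Round(s_6, k_6) = 0x9A
s_8 = Round(s_7, k_7) = 0x9F

0x9F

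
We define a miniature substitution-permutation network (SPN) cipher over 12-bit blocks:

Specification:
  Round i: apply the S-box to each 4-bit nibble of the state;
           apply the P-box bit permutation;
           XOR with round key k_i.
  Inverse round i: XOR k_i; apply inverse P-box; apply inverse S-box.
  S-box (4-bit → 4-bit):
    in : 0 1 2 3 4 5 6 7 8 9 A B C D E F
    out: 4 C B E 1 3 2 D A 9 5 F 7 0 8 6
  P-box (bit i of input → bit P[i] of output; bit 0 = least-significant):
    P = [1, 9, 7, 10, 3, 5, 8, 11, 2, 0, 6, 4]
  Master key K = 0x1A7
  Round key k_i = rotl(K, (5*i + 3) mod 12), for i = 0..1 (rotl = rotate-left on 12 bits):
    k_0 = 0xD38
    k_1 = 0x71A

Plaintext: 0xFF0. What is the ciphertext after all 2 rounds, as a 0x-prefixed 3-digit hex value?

0x35D

s_0 = plaintext = 0xFF0
s_1 = Round(s_0, k_0) = 0xCD9
s_2 = Round(s_1, k_1) = 0x35D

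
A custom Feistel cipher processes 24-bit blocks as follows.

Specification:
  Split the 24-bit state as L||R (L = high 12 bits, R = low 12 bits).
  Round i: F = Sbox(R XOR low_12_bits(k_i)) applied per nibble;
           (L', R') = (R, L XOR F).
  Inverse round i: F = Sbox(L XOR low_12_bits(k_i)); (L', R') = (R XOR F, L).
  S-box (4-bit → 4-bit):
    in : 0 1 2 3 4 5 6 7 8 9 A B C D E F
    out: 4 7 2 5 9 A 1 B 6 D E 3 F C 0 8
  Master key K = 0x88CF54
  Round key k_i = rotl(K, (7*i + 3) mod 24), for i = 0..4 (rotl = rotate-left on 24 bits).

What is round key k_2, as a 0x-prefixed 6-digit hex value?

0xA9119E

K = 0x88CF54
k_0 = rotl(K, (7*0+3) mod 24) = rotl(K, 3) = 0x467AA4
k_1 = rotl(K, (7*1+3) mod 24) = rotl(K, 10) = 0x3D5223
k_2 = rotl(K, (7*2+3) mod 24) = rotl(K, 17) = 0xA9119E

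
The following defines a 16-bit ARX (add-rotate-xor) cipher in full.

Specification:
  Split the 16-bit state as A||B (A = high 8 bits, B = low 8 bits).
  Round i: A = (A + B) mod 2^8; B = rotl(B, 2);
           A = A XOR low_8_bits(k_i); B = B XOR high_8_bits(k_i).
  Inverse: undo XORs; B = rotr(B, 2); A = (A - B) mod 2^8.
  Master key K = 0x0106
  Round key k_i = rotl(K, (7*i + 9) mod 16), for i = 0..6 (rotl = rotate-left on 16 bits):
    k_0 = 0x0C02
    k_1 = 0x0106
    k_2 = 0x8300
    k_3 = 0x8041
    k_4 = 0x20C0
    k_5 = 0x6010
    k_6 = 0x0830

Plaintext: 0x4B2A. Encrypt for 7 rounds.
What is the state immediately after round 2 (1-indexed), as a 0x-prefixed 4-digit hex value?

s_0 = plaintext = 0x4B2A
s_1 = Round(s_0, k_0) = 0x77A4
s_2 = Round(s_1, k_1) = 0x1D93
s_3 = Round(s_2, k_2) = 0xB0CD
s_4 = Round(s_3, k_3) = 0x3CB7
s_5 = Round(s_4, k_4) = 0x33FE
s_6 = Round(s_5, k_5) = 0x219B
s_7 = Round(s_6, k_6) = 0x8C66

0x1D93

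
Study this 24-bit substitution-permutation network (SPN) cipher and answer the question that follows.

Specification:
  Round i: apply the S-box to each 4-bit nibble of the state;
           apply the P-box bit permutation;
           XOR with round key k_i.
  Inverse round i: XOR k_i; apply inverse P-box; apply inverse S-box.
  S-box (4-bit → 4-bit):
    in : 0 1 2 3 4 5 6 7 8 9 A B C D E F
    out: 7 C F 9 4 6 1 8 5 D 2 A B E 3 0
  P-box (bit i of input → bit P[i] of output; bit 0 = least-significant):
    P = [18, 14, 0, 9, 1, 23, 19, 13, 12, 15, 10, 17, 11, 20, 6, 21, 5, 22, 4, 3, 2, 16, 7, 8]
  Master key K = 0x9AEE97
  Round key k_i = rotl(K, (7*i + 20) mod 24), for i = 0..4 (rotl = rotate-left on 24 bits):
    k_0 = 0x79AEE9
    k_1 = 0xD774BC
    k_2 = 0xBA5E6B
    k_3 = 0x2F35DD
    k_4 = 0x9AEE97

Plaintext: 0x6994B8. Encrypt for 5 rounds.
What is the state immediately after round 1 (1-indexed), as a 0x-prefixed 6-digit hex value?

s_0 = plaintext = 0x6994B8
s_1 = Round(s_0, k_0) = 0xDD8294
s_2 = Round(s_1, k_1) = 0x9CC967
s_3 = Round(s_2, k_2) = 0xC841C5
s_4 = Round(s_3, k_3) = 0xAC50AA
s_5 = Round(s_4, k_4) = 0x4B3AFF

0xDD8294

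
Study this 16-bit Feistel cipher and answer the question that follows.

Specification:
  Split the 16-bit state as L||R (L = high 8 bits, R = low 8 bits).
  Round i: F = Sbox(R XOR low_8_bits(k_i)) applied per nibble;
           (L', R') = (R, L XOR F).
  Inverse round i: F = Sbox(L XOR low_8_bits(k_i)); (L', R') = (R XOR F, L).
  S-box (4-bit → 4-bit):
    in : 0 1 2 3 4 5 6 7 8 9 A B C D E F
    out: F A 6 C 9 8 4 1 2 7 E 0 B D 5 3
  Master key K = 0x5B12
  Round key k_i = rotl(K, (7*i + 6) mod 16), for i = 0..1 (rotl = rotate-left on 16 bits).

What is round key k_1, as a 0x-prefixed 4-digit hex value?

K = 0x5B12
k_0 = rotl(K, (7*0+6) mod 16) = rotl(K, 6) = 0xC496
k_1 = rotl(K, (7*1+6) mod 16) = rotl(K, 13) = 0x4B62

0x4B62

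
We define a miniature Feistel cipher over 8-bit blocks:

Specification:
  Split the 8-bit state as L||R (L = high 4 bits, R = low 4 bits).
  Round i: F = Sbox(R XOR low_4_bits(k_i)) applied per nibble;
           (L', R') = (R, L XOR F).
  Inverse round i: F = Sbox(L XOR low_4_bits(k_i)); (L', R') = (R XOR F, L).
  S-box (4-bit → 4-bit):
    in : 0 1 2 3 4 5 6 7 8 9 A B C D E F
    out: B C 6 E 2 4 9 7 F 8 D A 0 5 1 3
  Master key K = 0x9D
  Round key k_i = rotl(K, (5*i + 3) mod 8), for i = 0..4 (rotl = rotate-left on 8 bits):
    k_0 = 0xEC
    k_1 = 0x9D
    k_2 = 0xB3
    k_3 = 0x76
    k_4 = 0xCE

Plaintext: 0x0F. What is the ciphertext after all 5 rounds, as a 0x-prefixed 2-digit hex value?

s_0 = plaintext = 0x0F
s_1 = Round(s_0, k_0) = 0xFE
s_2 = Round(s_1, k_1) = 0xE1
s_3 = Round(s_2, k_2) = 0x18
s_4 = Round(s_3, k_3) = 0x80
s_5 = Round(s_4, k_4) = 0x09

0x09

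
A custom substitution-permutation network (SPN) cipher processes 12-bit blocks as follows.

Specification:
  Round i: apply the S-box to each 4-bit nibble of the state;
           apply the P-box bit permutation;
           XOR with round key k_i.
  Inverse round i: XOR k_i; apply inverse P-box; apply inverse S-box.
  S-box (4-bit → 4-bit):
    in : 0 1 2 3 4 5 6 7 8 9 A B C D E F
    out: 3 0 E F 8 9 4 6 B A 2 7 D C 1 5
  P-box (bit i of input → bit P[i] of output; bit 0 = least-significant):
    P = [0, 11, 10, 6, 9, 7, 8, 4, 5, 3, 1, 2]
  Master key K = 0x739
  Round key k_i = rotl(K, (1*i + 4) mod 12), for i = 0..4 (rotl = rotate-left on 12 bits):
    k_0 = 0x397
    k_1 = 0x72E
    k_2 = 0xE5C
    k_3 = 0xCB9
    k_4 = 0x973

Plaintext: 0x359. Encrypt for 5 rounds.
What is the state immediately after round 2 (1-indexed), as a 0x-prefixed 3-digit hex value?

s_0 = plaintext = 0x359
s_1 = Round(s_0, k_0) = 0x9E9
s_2 = Round(s_1, k_1) = 0xD62
s_3 = Round(s_2, k_2) = 0x31A
s_4 = Round(s_3, k_3) = 0x497
s_5 = Round(s_4, k_4) = 0x5E7

0xD62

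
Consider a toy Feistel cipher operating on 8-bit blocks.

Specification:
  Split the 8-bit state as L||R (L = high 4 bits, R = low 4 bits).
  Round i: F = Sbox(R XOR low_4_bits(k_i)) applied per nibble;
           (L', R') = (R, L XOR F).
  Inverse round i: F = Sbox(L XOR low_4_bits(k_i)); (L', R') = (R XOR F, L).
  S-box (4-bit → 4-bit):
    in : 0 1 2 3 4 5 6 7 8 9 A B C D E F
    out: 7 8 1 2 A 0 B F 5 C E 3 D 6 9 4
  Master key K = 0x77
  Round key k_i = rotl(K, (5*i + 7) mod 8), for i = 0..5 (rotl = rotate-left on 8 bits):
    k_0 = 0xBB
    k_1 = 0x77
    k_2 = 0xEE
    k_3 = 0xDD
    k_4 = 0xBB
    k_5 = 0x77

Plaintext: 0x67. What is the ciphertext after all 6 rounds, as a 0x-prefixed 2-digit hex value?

s_0 = plaintext = 0x67
s_1 = Round(s_0, k_0) = 0x7B
s_2 = Round(s_1, k_1) = 0xBA
s_3 = Round(s_2, k_2) = 0xA1
s_4 = Round(s_3, k_3) = 0x17
s_5 = Round(s_4, k_4) = 0x7C
s_6 = Round(s_5, k_5) = 0xC4

0xC4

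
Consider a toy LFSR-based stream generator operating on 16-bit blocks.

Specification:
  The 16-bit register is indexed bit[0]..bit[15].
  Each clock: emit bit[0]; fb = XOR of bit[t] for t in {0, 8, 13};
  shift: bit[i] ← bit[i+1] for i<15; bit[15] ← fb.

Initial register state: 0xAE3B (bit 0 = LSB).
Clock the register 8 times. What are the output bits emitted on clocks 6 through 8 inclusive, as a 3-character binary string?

100

reg_0 = 0xAE3B
clock 1: out=1, reg = 0x571D
clock 2: out=1, reg = 0x2B8E
clock 3: out=0, reg = 0x15C7
clock 4: out=1, reg = 0x0AE3
clock 5: out=1, reg = 0x8571
clock 6: out=1, reg = 0x42B8
clock 7: out=0, reg = 0x215C
clock 8: out=0, reg = 0x10AE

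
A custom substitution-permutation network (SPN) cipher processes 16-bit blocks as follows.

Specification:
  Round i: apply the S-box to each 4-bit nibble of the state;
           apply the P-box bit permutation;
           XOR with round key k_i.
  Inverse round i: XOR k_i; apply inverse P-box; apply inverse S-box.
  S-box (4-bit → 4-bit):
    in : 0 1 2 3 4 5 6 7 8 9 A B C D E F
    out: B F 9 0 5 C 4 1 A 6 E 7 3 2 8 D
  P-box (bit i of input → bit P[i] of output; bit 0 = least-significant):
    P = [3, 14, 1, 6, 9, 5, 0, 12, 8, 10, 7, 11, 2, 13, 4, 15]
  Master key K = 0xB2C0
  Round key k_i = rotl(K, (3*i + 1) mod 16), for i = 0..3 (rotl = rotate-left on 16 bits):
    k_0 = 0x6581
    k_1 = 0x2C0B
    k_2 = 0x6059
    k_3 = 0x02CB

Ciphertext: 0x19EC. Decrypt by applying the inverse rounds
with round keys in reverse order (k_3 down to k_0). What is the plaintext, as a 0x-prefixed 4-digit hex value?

0xD967

s_0 = ciphertext = 0x19EC
s_1 = InvRound(s_0, k_3) = 0x7216
s_2 = InvRound(s_1, k_2) = 0x73FF
s_3 = InvRound(s_2, k_1) = 0x4108
s_4 = InvRound(s_3, k_0) = 0xD967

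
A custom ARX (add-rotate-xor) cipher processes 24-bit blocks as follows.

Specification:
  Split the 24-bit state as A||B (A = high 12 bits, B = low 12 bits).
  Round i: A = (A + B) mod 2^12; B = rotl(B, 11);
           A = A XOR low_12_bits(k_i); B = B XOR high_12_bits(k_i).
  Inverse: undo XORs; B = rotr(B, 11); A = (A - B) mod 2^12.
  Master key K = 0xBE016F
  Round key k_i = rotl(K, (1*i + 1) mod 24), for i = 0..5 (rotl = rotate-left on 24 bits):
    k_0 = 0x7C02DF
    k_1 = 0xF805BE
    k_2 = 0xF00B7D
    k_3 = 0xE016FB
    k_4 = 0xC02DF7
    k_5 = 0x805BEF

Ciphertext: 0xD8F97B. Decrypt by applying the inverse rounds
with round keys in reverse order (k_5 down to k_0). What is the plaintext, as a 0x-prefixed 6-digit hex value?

s_0 = ciphertext = 0xD8F97B
s_1 = InvRound(s_0, k_5) = 0x3642FC
s_2 = InvRound(s_1, k_4) = 0x096DFD
s_3 = InvRound(s_2, k_3) = 0xE757F8
s_4 = InvRound(s_3, k_2) = 0x3171F1
s_5 = InvRound(s_4, k_1) = 0x9C6CE3
s_6 = InvRound(s_5, k_0) = 0x4D2647

0x4D2647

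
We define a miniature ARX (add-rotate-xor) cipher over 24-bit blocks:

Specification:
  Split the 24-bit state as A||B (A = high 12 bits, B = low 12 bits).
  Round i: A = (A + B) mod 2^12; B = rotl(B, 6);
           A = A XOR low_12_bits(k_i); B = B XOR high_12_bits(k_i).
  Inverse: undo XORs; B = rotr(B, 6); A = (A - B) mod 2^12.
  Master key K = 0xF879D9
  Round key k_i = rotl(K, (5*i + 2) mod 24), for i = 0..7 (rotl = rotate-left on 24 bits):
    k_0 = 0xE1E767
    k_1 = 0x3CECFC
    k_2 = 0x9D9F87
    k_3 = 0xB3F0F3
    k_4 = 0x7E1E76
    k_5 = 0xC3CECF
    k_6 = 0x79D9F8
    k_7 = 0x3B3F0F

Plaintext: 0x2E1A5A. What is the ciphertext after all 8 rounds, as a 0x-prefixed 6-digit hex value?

0xE703FA

s_0 = plaintext = 0x2E1A5A
s_1 = Round(s_0, k_0) = 0xA5C8B7
s_2 = Round(s_1, k_1) = 0xFEFE2C
s_3 = Round(s_2, k_2) = 0x19C2E1
s_4 = Round(s_3, k_3) = 0x48E374
s_5 = Round(s_4, k_4) = 0x674AEC
s_6 = Round(s_5, k_5) = 0xFAF717
s_7 = Round(s_6, k_6) = 0xF3E241
s_8 = Round(s_7, k_7) = 0xE703FA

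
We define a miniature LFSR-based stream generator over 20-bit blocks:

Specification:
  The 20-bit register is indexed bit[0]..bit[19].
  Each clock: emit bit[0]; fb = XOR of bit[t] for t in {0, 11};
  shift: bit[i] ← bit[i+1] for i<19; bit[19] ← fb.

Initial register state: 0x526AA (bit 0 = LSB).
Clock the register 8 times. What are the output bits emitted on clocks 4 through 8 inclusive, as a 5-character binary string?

reg_0 = 0x526AA
clock 1: out=0, reg = 0x29355
clock 2: out=1, reg = 0x949AA
clock 3: out=0, reg = 0xCA4D5
clock 4: out=1, reg = 0xE526A
clock 5: out=0, reg = 0x72935
clock 6: out=1, reg = 0x3949A
clock 7: out=0, reg = 0x1CA4D
clock 8: out=1, reg = 0x0E526

10101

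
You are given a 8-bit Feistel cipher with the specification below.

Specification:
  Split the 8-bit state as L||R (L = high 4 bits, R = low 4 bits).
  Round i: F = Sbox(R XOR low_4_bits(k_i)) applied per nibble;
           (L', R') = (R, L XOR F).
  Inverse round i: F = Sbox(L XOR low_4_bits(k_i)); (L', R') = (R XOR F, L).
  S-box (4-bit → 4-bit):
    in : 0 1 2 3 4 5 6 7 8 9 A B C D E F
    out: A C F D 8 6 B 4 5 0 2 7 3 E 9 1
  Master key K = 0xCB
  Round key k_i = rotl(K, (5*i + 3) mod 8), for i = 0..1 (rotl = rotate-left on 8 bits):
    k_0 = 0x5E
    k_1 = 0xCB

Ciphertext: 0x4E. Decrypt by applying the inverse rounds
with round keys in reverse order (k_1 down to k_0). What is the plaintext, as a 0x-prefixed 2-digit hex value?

0x8F

s_0 = ciphertext = 0x4E
s_1 = InvRound(s_0, k_1) = 0xF4
s_2 = InvRound(s_1, k_0) = 0x8F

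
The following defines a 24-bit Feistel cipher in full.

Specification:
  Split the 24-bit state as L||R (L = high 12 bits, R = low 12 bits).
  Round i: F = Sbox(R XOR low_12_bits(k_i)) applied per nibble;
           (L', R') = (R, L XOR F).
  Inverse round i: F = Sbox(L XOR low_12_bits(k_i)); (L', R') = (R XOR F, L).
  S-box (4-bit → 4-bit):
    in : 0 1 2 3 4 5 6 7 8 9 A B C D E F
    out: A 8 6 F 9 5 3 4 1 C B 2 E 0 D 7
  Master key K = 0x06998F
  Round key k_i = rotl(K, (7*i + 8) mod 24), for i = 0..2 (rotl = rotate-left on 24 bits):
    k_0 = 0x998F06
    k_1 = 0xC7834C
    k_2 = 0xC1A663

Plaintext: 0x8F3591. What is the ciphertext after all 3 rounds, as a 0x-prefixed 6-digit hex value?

0xFD3F1D

s_0 = plaintext = 0x8F3591
s_1 = Round(s_0, k_0) = 0x591337
s_2 = Round(s_1, k_1) = 0x337FD3
s_3 = Round(s_2, k_2) = 0xFD3F1D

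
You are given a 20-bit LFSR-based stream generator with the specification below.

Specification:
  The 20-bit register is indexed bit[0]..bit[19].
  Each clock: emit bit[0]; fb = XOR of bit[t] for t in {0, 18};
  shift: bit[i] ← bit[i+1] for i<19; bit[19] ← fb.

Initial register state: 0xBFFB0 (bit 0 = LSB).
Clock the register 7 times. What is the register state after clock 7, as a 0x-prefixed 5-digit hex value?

0xB57FF

reg_0 = 0xBFFB0
clock 1: out=0, reg = 0x5FFD8
clock 2: out=0, reg = 0xAFFEC
clock 3: out=0, reg = 0x57FF6
clock 4: out=0, reg = 0xABFFB
clock 5: out=1, reg = 0xD5FFD
clock 6: out=1, reg = 0x6AFFE
clock 7: out=0, reg = 0xB57FF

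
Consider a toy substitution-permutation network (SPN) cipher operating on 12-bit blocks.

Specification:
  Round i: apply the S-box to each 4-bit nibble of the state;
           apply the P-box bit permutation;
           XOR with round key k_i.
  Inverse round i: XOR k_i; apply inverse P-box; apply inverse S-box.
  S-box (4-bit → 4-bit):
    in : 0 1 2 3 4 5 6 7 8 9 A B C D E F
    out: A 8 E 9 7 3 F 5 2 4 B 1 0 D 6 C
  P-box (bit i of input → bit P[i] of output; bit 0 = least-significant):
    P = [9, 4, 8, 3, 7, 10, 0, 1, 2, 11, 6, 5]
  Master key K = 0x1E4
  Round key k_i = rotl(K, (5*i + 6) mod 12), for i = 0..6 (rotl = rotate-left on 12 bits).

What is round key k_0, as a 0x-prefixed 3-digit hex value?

0x907

K = 0x1E4
k_0 = rotl(K, (5*0+6) mod 12) = rotl(K, 6) = 0x907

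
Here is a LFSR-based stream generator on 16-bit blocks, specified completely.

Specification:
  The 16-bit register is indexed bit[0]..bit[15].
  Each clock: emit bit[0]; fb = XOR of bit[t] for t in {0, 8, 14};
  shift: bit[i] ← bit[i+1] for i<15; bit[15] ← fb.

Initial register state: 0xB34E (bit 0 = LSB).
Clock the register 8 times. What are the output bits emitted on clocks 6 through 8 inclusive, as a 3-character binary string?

reg_0 = 0xB34E
clock 1: out=0, reg = 0xD9A7
clock 2: out=1, reg = 0xECD3
clock 3: out=1, reg = 0x7669
clock 4: out=1, reg = 0x3B34
clock 5: out=0, reg = 0x9D9A
clock 6: out=0, reg = 0xCECD
clock 7: out=1, reg = 0x6766
clock 8: out=0, reg = 0x33B3

010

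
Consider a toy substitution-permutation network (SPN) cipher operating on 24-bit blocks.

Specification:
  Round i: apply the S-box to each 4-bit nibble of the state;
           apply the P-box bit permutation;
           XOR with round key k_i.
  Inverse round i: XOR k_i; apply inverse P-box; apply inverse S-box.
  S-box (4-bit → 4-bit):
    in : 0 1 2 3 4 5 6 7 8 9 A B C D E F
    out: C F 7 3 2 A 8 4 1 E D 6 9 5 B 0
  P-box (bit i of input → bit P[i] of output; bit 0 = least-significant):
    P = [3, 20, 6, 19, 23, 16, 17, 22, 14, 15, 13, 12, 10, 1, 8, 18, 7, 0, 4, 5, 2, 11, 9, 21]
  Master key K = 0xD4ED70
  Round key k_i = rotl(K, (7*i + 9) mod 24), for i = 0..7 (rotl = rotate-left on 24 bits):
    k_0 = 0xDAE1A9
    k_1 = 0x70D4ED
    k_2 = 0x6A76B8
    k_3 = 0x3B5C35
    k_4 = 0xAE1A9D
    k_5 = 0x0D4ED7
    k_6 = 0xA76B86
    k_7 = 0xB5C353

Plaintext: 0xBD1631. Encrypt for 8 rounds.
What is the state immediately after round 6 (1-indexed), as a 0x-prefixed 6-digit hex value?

0xF0E291

s_0 = plaintext = 0xBD1631
s_1 = Round(s_0, k_0) = 0x47FE73
s_2 = Round(s_1, k_1) = 0x620CF5
s_3 = Round(s_2, k_2) = 0x562729
s_4 = Round(s_3, k_3) = 0x807157
s_5 = Round(s_4, k_4) = 0xEFEBE9
s_6 = Round(s_5, k_5) = 0xF0E291
s_7 = Round(s_6, k_6) = 0xF88FFC
s_8 = Round(s_7, k_7) = 0xBDC7DB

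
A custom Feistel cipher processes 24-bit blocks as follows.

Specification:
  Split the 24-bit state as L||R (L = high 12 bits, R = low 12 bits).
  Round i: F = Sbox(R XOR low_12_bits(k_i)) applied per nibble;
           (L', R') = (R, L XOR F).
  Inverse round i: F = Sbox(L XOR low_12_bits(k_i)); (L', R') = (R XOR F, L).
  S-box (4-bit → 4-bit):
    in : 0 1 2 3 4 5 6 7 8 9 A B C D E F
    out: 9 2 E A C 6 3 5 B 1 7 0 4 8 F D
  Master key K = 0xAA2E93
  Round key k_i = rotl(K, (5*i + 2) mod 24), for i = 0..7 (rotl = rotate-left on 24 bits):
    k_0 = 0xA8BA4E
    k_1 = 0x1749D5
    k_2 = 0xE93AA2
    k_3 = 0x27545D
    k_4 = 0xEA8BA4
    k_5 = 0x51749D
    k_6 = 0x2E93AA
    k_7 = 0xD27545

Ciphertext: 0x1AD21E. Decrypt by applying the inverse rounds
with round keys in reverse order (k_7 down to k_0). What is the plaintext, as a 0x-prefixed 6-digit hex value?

0x3E1D05

s_0 = ciphertext = 0x1AD21E
s_1 = InvRound(s_0, k_7) = 0xEE51AD
s_2 = InvRound(s_1, k_6) = 0x960EE5
s_3 = InvRound(s_2, k_5) = 0x63D960
s_4 = InvRound(s_3, k_4) = 0x17163D
s_5 = InvRound(s_4, k_3) = 0x0D9171
s_6 = InvRound(s_5, k_2) = 0x6210D9
s_7 = InvRound(s_6, k_1) = 0xD05621
s_8 = InvRound(s_7, k_0) = 0x3E1D05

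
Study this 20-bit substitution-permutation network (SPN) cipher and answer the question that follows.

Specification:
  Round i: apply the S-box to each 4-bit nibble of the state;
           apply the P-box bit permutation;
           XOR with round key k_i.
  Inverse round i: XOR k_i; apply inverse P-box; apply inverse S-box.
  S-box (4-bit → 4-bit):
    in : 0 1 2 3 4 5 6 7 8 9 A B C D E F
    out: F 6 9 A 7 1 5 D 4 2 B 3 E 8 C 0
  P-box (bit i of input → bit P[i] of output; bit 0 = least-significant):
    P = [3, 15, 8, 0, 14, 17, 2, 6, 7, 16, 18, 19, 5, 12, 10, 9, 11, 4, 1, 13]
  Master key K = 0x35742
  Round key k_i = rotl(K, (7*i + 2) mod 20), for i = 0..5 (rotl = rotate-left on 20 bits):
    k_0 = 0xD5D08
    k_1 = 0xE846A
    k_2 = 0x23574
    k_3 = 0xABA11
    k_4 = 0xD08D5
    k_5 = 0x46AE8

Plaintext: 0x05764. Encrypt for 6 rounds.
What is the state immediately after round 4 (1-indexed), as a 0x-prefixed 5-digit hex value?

0xCC2F0

s_0 = plaintext = 0x05764
s_1 = Round(s_0, k_0) = 0x1B4B6
s_2 = Round(s_1, k_1) = 0x9D5D0
s_3 = Round(s_2, k_2) = 0x2B6AD
s_4 = Round(s_3, k_3) = 0xCC2F0
s_5 = Round(s_4, k_4) = 0x5BF4E
s_6 = Round(s_5, k_5) = 0x633CD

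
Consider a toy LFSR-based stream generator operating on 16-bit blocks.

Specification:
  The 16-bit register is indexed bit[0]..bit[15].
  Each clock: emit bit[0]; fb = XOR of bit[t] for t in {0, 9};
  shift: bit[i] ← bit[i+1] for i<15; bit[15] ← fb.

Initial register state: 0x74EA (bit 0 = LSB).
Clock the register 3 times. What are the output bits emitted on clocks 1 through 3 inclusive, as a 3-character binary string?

010

reg_0 = 0x74EA
clock 1: out=0, reg = 0x3A75
clock 2: out=1, reg = 0x1D3A
clock 3: out=0, reg = 0x0E9D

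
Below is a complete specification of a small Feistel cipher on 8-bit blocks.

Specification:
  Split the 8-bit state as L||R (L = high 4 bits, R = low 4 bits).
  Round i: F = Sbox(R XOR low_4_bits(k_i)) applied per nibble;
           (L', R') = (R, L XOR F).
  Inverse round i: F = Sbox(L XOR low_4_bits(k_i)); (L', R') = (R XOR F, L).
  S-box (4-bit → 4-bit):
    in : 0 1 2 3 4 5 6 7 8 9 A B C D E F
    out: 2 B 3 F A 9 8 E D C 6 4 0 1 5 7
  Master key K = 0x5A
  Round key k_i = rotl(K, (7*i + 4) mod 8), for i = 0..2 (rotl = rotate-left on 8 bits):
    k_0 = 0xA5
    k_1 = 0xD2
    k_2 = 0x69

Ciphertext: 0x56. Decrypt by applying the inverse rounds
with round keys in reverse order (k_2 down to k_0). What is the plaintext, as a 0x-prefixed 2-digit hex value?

s_0 = ciphertext = 0x56
s_1 = InvRound(s_0, k_2) = 0x65
s_2 = InvRound(s_1, k_1) = 0xF6
s_3 = InvRound(s_2, k_0) = 0x0F

0x0F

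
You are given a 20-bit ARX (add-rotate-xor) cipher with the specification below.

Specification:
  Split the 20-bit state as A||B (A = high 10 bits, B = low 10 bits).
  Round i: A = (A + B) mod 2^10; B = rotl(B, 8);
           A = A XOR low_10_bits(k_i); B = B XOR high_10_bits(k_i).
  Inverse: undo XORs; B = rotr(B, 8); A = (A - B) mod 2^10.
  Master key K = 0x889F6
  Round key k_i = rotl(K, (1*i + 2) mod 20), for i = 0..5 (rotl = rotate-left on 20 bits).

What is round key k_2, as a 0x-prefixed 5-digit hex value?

0x89F68

K = 0x889F6
k_0 = rotl(K, (1*0+2) mod 20) = rotl(K, 2) = 0x227DA
k_1 = rotl(K, (1*1+2) mod 20) = rotl(K, 3) = 0x44FB4
k_2 = rotl(K, (1*2+2) mod 20) = rotl(K, 4) = 0x89F68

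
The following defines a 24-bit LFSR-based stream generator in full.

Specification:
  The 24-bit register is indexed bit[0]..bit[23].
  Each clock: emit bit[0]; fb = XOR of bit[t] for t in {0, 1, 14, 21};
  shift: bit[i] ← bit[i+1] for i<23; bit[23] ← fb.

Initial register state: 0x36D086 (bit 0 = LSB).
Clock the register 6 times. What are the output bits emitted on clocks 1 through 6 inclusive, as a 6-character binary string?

011000

reg_0 = 0x36D086
clock 1: out=0, reg = 0x9B6843
clock 2: out=1, reg = 0xCDB421
clock 3: out=1, reg = 0xE6DA10
clock 4: out=0, reg = 0x736D08
clock 5: out=0, reg = 0x39B684
clock 6: out=0, reg = 0x9CDB42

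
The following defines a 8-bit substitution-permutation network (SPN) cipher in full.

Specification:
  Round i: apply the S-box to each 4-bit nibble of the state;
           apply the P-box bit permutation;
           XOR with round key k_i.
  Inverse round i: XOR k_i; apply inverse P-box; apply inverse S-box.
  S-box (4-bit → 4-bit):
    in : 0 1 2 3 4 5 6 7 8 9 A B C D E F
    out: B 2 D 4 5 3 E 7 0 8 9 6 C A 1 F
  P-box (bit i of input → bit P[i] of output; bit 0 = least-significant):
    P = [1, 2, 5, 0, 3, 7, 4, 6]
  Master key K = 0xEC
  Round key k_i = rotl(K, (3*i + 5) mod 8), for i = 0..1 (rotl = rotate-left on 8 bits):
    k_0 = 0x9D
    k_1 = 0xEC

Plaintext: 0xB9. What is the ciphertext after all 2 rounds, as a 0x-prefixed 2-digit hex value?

0x05

s_0 = plaintext = 0xB9
s_1 = Round(s_0, k_0) = 0x0C
s_2 = Round(s_1, k_1) = 0x05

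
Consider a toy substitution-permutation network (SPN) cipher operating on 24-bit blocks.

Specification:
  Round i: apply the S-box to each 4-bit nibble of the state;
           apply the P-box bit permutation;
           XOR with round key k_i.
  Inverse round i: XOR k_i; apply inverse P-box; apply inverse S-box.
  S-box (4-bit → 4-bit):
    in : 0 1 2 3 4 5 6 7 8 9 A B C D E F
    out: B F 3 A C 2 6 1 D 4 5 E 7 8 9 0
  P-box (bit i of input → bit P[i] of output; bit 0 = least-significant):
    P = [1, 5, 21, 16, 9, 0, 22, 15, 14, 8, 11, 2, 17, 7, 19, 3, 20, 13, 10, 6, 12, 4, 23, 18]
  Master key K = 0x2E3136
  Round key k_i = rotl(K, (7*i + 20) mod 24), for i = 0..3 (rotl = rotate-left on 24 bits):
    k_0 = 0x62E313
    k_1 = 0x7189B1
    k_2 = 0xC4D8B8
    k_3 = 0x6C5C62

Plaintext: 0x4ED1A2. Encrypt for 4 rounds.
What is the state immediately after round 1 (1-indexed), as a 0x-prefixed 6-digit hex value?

s_0 = plaintext = 0x4ED1A2
s_1 = Round(s_0, k_0) = 0xB6A87D
s_2 = Round(s_1, k_1) = 0xFEE7A5
s_3 = Round(s_2, k_2) = 0x969AD0
s_4 = Round(s_3, k_3) = 0xE5B040

0xB6A87D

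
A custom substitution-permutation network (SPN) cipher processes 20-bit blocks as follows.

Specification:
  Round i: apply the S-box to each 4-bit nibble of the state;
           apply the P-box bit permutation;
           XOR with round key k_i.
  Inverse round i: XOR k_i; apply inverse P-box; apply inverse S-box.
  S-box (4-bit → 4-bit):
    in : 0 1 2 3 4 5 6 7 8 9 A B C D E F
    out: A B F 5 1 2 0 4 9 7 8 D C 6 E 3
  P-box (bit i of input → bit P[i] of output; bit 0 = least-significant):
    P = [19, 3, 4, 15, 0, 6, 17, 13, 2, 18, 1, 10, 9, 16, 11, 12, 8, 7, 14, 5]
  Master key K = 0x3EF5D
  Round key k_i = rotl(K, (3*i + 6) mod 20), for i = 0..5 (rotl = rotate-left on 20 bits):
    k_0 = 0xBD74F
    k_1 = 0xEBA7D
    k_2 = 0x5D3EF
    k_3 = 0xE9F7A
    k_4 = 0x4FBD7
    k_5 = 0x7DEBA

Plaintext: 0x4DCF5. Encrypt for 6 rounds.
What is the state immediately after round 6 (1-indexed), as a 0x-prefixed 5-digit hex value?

s_0 = plaintext = 0x4DCF5
s_1 = Round(s_0, k_0) = 0xADA04
s_2 = Round(s_1, k_1) = 0x7961D
s_3 = Round(s_2, k_2) = 0x4B9B6
s_4 = Round(s_3, k_3) = 0x8A47D
s_5 = Round(s_4, k_4) = 0x6EAEB
s_6 = Round(s_5, k_5) = 0xC62EA

0xC62EA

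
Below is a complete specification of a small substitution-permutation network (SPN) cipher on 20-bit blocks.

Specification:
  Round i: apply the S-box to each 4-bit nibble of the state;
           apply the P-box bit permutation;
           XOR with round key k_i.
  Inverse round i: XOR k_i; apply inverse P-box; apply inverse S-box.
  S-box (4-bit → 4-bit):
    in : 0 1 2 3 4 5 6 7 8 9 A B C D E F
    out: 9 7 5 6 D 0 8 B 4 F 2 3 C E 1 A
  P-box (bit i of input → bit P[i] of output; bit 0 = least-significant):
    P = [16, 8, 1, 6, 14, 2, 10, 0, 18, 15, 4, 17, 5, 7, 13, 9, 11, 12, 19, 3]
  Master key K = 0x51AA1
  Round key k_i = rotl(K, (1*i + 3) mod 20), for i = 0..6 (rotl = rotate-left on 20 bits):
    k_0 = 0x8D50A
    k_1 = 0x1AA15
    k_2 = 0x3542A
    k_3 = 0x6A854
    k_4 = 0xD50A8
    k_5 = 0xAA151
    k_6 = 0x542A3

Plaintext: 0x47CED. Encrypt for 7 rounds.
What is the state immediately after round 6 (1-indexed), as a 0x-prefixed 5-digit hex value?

s_0 = plaintext = 0x47CED
s_1 = Round(s_0, k_0) = 0x29EF0
s_2 = Round(s_1, k_1) = 0xC80F0
s_3 = Round(s_2, k_2) = 0xC7467
s_4 = Round(s_3, k_3) = 0x9ABAD
s_5 = Round(s_4, k_4) = 0x1C966
s_6 = Round(s_5, k_5) = 0x41B00
s_7 = Round(s_6, k_6) = 0x8AA4A

0x41B00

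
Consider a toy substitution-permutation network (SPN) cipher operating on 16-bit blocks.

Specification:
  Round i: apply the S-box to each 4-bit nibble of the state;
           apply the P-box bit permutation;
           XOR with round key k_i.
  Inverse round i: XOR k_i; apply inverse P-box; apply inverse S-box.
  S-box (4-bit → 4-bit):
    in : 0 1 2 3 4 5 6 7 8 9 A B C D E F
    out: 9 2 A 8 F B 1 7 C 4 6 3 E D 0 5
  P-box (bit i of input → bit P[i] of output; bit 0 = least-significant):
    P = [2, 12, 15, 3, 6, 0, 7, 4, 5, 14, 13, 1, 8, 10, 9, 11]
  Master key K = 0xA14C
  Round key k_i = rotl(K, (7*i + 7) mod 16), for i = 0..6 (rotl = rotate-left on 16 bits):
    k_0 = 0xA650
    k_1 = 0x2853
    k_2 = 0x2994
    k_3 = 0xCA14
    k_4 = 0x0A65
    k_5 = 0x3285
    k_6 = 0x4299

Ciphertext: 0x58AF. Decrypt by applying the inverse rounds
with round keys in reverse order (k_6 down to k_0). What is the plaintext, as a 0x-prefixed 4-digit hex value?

s_0 = ciphertext = 0x58AF
s_1 = InvRound(s_0, k_6) = 0x803B
s_2 = InvRound(s_1, k_5) = 0x9D84
s_3 = InvRound(s_2, k_4) = 0x767A
s_4 = InvRound(s_3, k_3) = 0x2D64
s_5 = InvRound(s_4, k_2) = 0x16DE
s_6 = InvRound(s_5, k_1) = 0xC9A5
s_7 = InvRound(s_6, k_0) = 0x4746

0x4746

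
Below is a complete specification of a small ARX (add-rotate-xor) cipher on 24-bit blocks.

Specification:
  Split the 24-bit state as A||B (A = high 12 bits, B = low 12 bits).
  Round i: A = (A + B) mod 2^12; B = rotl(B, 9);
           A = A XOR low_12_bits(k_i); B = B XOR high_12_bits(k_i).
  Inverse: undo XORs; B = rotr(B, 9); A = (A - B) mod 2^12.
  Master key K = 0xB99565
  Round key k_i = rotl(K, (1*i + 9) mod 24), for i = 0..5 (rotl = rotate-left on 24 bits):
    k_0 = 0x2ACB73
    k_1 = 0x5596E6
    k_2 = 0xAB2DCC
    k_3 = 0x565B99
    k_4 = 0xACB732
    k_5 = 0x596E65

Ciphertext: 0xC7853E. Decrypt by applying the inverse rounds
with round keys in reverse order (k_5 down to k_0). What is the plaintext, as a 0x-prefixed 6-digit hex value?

0xE3CF58

s_0 = ciphertext = 0xC7853E
s_1 = InvRound(s_0, k_5) = 0xCDD540
s_2 = InvRound(s_1, k_4) = 0xF90C5F
s_3 = InvRound(s_2, k_3) = 0xA359D4
s_4 = InvRound(s_3, k_2) = 0xCC8B31
s_5 = InvRound(s_4, k_1) = 0x6E7347
s_6 = InvRound(s_5, k_0) = 0xE3CF58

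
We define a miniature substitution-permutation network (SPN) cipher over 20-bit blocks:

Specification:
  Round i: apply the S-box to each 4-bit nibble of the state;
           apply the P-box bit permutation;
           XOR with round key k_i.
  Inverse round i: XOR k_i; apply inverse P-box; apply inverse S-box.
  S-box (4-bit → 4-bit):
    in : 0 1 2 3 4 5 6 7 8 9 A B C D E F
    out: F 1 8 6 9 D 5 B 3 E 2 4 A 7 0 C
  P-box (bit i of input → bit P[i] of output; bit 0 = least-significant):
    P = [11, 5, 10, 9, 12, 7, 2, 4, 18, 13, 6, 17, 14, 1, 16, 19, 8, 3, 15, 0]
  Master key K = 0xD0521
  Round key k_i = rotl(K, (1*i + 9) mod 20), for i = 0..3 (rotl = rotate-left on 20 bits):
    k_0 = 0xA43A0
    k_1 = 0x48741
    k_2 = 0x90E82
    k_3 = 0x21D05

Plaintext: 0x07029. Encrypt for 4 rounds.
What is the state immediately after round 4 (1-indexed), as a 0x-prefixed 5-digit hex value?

s_0 = plaintext = 0x07029
s_1 = Round(s_0, k_0) = 0x4A4DB
s_2 = Round(s_1, k_1) = 0x292C6
s_3 = Round(s_2, k_2) = 0x20211
s_4 = Round(s_3, k_3) = 0x94506

0x94506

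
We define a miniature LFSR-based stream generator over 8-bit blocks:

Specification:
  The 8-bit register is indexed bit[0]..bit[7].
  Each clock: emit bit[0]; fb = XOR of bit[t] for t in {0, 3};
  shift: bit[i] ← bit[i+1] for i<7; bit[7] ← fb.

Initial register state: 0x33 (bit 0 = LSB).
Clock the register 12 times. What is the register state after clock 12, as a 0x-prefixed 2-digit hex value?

reg_0 = 0x33
clock 1: out=1, reg = 0x99
clock 2: out=1, reg = 0x4C
clock 3: out=0, reg = 0xA6
clock 4: out=0, reg = 0x53
clock 5: out=1, reg = 0xA9
clock 6: out=1, reg = 0x54
clock 7: out=0, reg = 0x2A
clock 8: out=0, reg = 0x95
clock 9: out=1, reg = 0xCA
clock 10: out=0, reg = 0xE5
clock 11: out=1, reg = 0xF2
clock 12: out=0, reg = 0x79

0x79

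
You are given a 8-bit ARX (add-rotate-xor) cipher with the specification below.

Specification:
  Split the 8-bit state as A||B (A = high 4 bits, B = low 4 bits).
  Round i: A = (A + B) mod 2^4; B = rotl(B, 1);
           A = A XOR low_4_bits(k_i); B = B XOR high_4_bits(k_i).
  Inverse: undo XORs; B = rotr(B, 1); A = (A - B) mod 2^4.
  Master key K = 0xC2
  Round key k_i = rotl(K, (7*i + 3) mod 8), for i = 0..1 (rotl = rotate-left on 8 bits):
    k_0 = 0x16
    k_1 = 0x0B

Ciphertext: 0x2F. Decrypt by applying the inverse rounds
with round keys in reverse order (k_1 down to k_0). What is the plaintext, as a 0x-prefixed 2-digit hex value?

s_0 = ciphertext = 0x2F
s_1 = InvRound(s_0, k_1) = 0xAF
s_2 = InvRound(s_1, k_0) = 0x57

0x57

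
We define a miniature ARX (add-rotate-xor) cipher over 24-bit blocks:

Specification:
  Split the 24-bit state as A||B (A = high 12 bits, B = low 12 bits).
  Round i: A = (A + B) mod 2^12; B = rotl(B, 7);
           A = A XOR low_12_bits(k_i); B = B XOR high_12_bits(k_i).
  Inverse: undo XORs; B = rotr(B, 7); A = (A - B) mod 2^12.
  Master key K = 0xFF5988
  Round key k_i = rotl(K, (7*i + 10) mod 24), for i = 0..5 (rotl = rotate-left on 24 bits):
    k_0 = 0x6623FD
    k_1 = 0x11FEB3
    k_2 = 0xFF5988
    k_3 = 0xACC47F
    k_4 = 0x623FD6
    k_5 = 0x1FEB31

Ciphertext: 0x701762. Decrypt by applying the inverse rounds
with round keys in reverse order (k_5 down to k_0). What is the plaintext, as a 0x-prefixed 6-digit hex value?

0x27B854

s_0 = ciphertext = 0x701762
s_1 = InvRound(s_0, k_5) = 0x8A338D
s_2 = InvRound(s_1, k_4) = 0x1AA5CB
s_3 = InvRound(s_2, k_3) = 0x4D70FE
s_4 = InvRound(s_3, k_2) = 0xBE117E
s_5 = InvRound(s_4, k_1) = 0x932C20
s_6 = InvRound(s_5, k_0) = 0x27B854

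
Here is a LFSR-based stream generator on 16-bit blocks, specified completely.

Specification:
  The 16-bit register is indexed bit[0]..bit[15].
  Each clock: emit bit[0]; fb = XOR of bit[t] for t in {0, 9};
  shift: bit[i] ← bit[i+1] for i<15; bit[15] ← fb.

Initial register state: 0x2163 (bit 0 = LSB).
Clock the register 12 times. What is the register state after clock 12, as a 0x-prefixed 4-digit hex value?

reg_0 = 0x2163
clock 1: out=1, reg = 0x90B1
clock 2: out=1, reg = 0xC858
clock 3: out=0, reg = 0x642C
clock 4: out=0, reg = 0x3216
clock 5: out=0, reg = 0x990B
clock 6: out=1, reg = 0xCC85
clock 7: out=1, reg = 0xE642
clock 8: out=0, reg = 0xF321
clock 9: out=1, reg = 0x7990
clock 10: out=0, reg = 0x3CC8
clock 11: out=0, reg = 0x1E64
clock 12: out=0, reg = 0x8F32

0x8F32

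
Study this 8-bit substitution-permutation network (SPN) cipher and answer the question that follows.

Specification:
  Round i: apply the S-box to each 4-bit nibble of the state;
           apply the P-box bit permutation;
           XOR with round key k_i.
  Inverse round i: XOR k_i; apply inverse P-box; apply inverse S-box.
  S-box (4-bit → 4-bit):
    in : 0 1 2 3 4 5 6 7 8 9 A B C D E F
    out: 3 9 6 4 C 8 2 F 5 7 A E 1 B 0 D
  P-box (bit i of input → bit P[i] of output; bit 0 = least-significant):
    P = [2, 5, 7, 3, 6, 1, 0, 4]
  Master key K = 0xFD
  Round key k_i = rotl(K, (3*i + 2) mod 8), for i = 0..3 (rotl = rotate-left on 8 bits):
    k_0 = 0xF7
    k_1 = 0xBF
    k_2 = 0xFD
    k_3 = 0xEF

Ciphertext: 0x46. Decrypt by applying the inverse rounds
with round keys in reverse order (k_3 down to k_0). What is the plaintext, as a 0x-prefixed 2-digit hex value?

s_0 = ciphertext = 0x46
s_1 = InvRound(s_0, k_3) = 0x3B
s_2 = InvRound(s_1, k_2) = 0x08
s_3 = InvRound(s_2, k_1) = 0xB9
s_4 = InvRound(s_3, k_0) = 0x01

0x01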